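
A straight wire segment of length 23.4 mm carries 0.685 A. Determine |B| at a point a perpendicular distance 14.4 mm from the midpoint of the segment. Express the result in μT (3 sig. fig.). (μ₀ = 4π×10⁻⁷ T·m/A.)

B ≈ 6.00 μT

For a finite straight segment, B = (μ₀I/4πd)(sinθ₁ + sinθ₂), where θ₁, θ₂ are the angles from the perpendicular to each end.
The perpendicular from the point meets the wire at its midpoint, so each end is L/2 = 0.0117 m away along the wire.
sinθ₁ = 0.0117/√(0.0117²+0.0144²) = 0.6306; sinθ₂ = 0.0117/√(0.0117²+0.0144²) = 0.6306.
B = (4π×10⁻⁷ × 0.685) / (4π × 0.0144) × (0.6306 + 0.6306) = 6.00×10⁻⁶ T.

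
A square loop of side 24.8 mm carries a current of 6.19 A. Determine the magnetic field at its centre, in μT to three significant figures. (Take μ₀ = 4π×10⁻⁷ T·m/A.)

Each side is a finite straight segment at perpendicular distance d = a/(2 tan(π/4)) = 0.0124 m from the centre, with end-angles ±π/4.
One side contributes B₁ = (μ₀I/4πd)·2 sin(π/4) = 7.06×10⁻⁵ T.
All 4 sides add in the same direction: B = 4 × 7.06×10⁻⁵ = 2.82×10⁻⁴ T.

B ≈ 282 μT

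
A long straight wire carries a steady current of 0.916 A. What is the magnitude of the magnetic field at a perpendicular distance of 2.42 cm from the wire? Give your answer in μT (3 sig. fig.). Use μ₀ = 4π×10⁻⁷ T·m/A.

B ≈ 7.57 μT

For an infinitely long straight wire, B = μ₀I/(2πd).
B = (4π×10⁻⁷ × 0.916) / (2π × 0.0242) = 7.57×10⁻⁶ T.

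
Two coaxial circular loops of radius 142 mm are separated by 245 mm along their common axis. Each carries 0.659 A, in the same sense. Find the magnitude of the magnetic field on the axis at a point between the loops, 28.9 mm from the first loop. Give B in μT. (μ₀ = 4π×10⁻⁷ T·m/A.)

Each loop contributes B = μ₀IR²/[2(R²+z²)^(3/2)] on the axis, with z measured from that loop.
Loop 1 (z = 0.0289 m): B₁ = 2.74×10⁻⁶ T. Loop 2 (z = 0.2161 m): B₂ = 4.83×10⁻⁷ T.
The fields add: B = B₁ + B₂ = 3.23×10⁻⁶ T.

B ≈ 3.23 μT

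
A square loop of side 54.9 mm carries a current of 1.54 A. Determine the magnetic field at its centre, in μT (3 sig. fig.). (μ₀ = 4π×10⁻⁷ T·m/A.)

B ≈ 31.7 μT

Each side is a finite straight segment at perpendicular distance d = a/(2 tan(π/4)) = 0.02745 m from the centre, with end-angles ±π/4.
One side contributes B₁ = (μ₀I/4πd)·2 sin(π/4) = 7.93×10⁻⁶ T.
All 4 sides add in the same direction: B = 4 × 7.93×10⁻⁶ = 3.17×10⁻⁵ T.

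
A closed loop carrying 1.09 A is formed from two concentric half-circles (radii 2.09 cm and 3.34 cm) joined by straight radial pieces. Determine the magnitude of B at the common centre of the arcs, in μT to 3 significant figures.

B ≈ 6.13 μT

The radial connectors point toward the centre, so dl × r̂ = 0 and they contribute nothing.
Each semicircle gives μ₀I/(4R): inner arc 1.64×10⁻⁵ T, outer arc 1.03×10⁻⁵ T.
The two arcs carry current in opposite angular senses, so their fields oppose: B = |1.64×10⁻⁵ − 1.03×10⁻⁵| = 6.13×10⁻⁶ T.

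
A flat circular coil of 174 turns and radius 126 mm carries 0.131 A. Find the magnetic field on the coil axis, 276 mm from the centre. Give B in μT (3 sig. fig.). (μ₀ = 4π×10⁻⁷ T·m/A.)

For an N-turn flat coil, B = Nμ₀IR²/[2(R²+z²)^(3/2)] with R = 0.126 m, z = 0.276 m.
B = 174 × 4.68×10⁻⁸ T = 8.14×10⁻⁶ T.

B ≈ 8.14 μT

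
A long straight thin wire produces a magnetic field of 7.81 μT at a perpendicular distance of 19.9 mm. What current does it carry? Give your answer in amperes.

For a long straight wire B = μ₀I/(2πd), so I = 2πdB/μ₀.
I = 2π × 0.0199 × 7.81×10⁻⁶ / (4π×10⁻⁷) = 0.777 A.

I ≈ 0.777 A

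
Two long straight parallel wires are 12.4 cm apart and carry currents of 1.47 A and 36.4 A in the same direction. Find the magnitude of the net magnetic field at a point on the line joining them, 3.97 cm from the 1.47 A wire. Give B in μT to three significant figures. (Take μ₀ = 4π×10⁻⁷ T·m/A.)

B ≈ 79.0 μT

Each long wire gives B = μ₀I/(2πd). Distances are d₁ = 0.0397 m and d₂ = 0.0843 m.
B₁ = 7.41×10⁻⁶ T, B₂ = 8.64×10⁻⁵ T.
Between parallel currents the two contributions point in opposite directions, so they subtract. B = |B₁ − B₂| = |7.41×10⁻⁶ − 8.64×10⁻⁵| = 7.90×10⁻⁵ T.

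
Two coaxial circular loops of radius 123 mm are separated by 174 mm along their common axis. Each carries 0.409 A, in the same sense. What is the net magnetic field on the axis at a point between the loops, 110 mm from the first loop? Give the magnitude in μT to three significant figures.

Each loop contributes B = μ₀IR²/[2(R²+z²)^(3/2)] on the axis, with z measured from that loop.
Loop 1 (z = 0.11 m): B₁ = 8.65×10⁻⁷ T. Loop 2 (z = 0.064 m): B₂ = 1.46×10⁻⁶ T.
The fields add: B = B₁ + B₂ = 2.32×10⁻⁶ T.

B ≈ 2.32 μT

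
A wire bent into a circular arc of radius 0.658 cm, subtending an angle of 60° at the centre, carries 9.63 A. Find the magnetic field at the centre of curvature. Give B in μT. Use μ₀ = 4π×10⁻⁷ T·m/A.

The Biot–Savart field of a circular arc at its centre is B = μ₀Iφ/(4πR), with φ = 1.047 rad.
B = (4π×10⁻⁷ × 9.63 × 1.047) / (4π × 0.00658) = 1.53×10⁻⁴ T.

B ≈ 153 μT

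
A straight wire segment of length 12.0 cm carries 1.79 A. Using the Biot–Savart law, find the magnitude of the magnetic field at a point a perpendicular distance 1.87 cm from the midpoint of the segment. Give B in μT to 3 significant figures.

B ≈ 18.3 μT

For a finite straight segment, B = (μ₀I/4πd)(sinθ₁ + sinθ₂), where θ₁, θ₂ are the angles from the perpendicular to each end.
The perpendicular from the point meets the wire at its midpoint, so each end is L/2 = 0.06 m away along the wire.
sinθ₁ = 0.06/√(0.06²+0.0187²) = 0.9547; sinθ₂ = 0.06/√(0.06²+0.0187²) = 0.9547.
B = (4π×10⁻⁷ × 1.79) / (4π × 0.0187) × (0.9547 + 0.9547) = 1.83×10⁻⁵ T.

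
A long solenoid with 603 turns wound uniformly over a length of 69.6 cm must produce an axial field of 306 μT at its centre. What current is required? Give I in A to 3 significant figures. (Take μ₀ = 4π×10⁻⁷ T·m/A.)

I ≈ 0.281 A

Inside a long solenoid B = μ₀nI with n = 866.4 m⁻¹, so I = B/(μ₀n).
I = 3.06×10⁻⁴ / (4π×10⁻⁷ × 866.4) = 0.281 A.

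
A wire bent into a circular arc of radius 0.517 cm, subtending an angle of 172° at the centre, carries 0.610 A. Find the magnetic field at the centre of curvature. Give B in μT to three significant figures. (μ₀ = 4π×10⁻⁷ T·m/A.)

The Biot–Savart field of a circular arc at its centre is B = μ₀Iφ/(4πR), with φ = 3.002 rad.
B = (4π×10⁻⁷ × 0.610 × 3.002) / (4π × 0.00517) = 3.54×10⁻⁵ T.

B ≈ 35.4 μT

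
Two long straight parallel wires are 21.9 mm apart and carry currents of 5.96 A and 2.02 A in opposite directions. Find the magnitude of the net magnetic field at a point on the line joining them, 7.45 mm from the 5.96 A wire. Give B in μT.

B ≈ 188 μT

Each long wire gives B = μ₀I/(2πd). Distances are d₁ = 0.00745 m and d₂ = 0.01445 m.
B₁ = 1.60×10⁻⁴ T, B₂ = 2.80×10⁻⁵ T.
Between antiparallel currents both contributions point the same way, so they add. B = B₁ + B₂ = 1.60×10⁻⁴ + 2.80×10⁻⁵ = 1.88×10⁻⁴ T.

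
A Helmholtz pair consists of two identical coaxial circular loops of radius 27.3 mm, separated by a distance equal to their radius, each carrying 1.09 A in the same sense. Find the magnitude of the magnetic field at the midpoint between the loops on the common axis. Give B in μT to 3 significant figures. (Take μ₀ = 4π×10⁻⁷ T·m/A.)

Each loop contributes B = μ₀IR²/[2(R²+z²)^(3/2)] on the axis, with z measured from that loop.
Loop 1 (z = 0.01365 m): B₁ = 1.80×10⁻⁵ T. Loop 2 (z = 0.01365 m): B₂ = 1.80×10⁻⁵ T.
The fields add: B = B₁ + B₂ = 3.59×10⁻⁵ T.

B ≈ 35.9 μT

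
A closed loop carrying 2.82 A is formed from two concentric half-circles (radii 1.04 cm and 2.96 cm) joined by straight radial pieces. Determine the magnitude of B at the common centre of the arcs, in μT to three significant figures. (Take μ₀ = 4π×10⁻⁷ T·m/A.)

The radial connectors point toward the centre, so dl × r̂ = 0 and they contribute nothing.
Each semicircle gives μ₀I/(4R): inner arc 8.52×10⁻⁵ T, outer arc 2.99×10⁻⁵ T.
The two arcs carry current in opposite angular senses, so their fields oppose: B = |8.52×10⁻⁵ − 2.99×10⁻⁵| = 5.53×10⁻⁵ T.

B ≈ 55.3 μT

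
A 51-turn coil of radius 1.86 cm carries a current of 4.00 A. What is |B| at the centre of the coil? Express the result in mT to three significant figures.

B ≈ 6.89 mT

For an N-turn flat coil, B = Nμ₀I/(2R) with R = 0.0186 m.
B = 51 × 1.35×10⁻⁴ T = 6.89×10⁻³ T.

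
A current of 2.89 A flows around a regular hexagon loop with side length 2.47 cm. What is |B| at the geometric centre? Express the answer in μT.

B ≈ 81.1 μT

Each side is a finite straight segment at perpendicular distance d = a/(2 tan(π/6)) = 0.02139 m from the centre, with end-angles ±π/6.
One side contributes B₁ = (μ₀I/4πd)·2 sin(π/6) = 1.35×10⁻⁵ T.
All 6 sides add in the same direction: B = 6 × 1.35×10⁻⁵ = 8.11×10⁻⁵ T.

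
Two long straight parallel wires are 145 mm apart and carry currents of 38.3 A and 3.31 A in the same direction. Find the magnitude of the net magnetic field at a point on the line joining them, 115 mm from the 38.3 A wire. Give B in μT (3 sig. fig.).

B ≈ 44.5 μT

Each long wire gives B = μ₀I/(2πd). Distances are d₁ = 0.115 m and d₂ = 0.03 m.
B₁ = 6.66×10⁻⁵ T, B₂ = 2.21×10⁻⁵ T.
Between parallel currents the two contributions point in opposite directions, so they subtract. B = |B₁ − B₂| = |6.66×10⁻⁵ − 2.21×10⁻⁵| = 4.45×10⁻⁵ T.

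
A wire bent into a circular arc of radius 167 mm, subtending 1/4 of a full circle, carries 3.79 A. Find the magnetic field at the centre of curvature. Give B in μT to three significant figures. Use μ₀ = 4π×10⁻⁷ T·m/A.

B ≈ 3.56 μT

The Biot–Savart field of a circular arc at its centre is B = μ₀Iφ/(4πR), with φ = 1.571 rad.
B = (4π×10⁻⁷ × 3.79 × 1.571) / (4π × 0.167) = 3.56×10⁻⁶ T.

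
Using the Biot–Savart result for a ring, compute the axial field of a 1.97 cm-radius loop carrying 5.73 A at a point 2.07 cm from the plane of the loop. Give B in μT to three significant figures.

B ≈ 59.9 μT

On the axis of a circular loop, B = μ₀IR² / [2(R²+z²)^(3/2)].
R² + z² = (0.0197)² + (0.0207)² = 0.0008166 m², and (R²+z²)^(3/2) = 2.33×10⁻⁵ m³.
B = (4π×10⁻⁷ × 5.73 × 0.0003881) / (2 × 2.33×10⁻⁵) = 5.99×10⁻⁵ T.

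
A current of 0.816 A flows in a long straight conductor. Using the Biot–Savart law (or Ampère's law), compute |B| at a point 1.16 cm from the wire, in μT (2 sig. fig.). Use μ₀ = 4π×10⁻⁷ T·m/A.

For an infinitely long straight wire, B = μ₀I/(2πd).
B = (4π×10⁻⁷ × 0.816) / (2π × 0.0116) = 1.41×10⁻⁵ T.

B ≈ 14 μT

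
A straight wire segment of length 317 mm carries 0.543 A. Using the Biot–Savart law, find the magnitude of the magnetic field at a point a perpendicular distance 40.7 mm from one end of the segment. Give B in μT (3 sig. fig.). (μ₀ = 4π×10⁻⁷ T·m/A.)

For a finite straight segment, B = (μ₀I/4πd)(sinθ₁ + sinθ₂), where θ₁, θ₂ are the angles from the perpendicular to each end.
The perpendicular foot is at one end, so the two end-offsets along the wire are 0 and L = 0.317 m.
sinθ₁ = 0/√(0²+0.0407²) = 0.0000; sinθ₂ = 0.317/√(0.317²+0.0407²) = 0.9919.
B = (4π×10⁻⁷ × 0.543) / (4π × 0.0407) × (0.0000 + 0.9919) = 1.32×10⁻⁶ T.

B ≈ 1.32 μT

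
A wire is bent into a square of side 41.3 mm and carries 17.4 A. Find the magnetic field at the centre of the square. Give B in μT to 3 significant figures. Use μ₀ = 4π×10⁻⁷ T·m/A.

Each side is a finite straight segment at perpendicular distance d = a/(2 tan(π/4)) = 0.02065 m from the centre, with end-angles ±π/4.
One side contributes B₁ = (μ₀I/4πd)·2 sin(π/4) = 1.19×10⁻⁴ T.
All 4 sides add in the same direction: B = 4 × 1.19×10⁻⁴ = 4.77×10⁻⁴ T.

B ≈ 477 μT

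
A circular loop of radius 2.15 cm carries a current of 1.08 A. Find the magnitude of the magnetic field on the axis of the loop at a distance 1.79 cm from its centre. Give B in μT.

B ≈ 14.3 μT

On the axis of a circular loop, B = μ₀IR² / [2(R²+z²)^(3/2)].
R² + z² = (0.0215)² + (0.0179)² = 0.0007827 m², and (R²+z²)^(3/2) = 2.19×10⁻⁵ m³.
B = (4π×10⁻⁷ × 1.08 × 0.0004622) / (2 × 2.19×10⁻⁵) = 1.43×10⁻⁵ T.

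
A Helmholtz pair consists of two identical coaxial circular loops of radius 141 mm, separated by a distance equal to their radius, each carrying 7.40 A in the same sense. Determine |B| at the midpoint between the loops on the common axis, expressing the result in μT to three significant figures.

B ≈ 47.2 μT

Each loop contributes B = μ₀IR²/[2(R²+z²)^(3/2)] on the axis, with z measured from that loop.
Loop 1 (z = 0.0705 m): B₁ = 2.36×10⁻⁵ T. Loop 2 (z = 0.0705 m): B₂ = 2.36×10⁻⁵ T.
The fields add: B = B₁ + B₂ = 4.72×10⁻⁵ T.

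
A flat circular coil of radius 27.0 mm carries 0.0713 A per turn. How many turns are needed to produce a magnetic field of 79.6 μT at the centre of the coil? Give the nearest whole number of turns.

For an N-turn coil, B = Nμ₀I/(2R). A single turn gives B₁ = 1.66×10⁻⁶ T with R = 0.027 m.
N = B/B₁ = 7.96×10⁻⁵ / 1.66×10⁻⁶ = 47.97.

N = 48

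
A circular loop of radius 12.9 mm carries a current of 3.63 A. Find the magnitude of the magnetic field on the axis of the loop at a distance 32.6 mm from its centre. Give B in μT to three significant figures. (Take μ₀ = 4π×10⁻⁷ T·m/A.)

B ≈ 8.81 μT

On the axis of a circular loop, B = μ₀IR² / [2(R²+z²)^(3/2)].
R² + z² = (0.0129)² + (0.0326)² = 0.001229 m², and (R²+z²)^(3/2) = 4.31×10⁻⁵ m³.
B = (4π×10⁻⁷ × 3.63 × 0.0001664) / (2 × 4.31×10⁻⁵) = 8.81×10⁻⁶ T.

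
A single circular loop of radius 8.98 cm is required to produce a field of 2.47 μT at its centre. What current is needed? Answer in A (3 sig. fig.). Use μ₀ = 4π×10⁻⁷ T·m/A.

I ≈ 0.353 A

At the centre of a circular loop B = μ₀I/(2R), so I = 2RB/μ₀.
With R = 0.0898 m, I = 2 × 0.0898 × 2.47×10⁻⁶ / (4π×10⁻⁷) = 0.353 A.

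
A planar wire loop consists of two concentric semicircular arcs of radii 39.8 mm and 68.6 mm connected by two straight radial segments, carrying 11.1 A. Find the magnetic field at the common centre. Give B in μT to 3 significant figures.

The radial connectors point toward the centre, so dl × r̂ = 0 and they contribute nothing.
Each semicircle gives μ₀I/(4R): inner arc 8.76×10⁻⁵ T, outer arc 5.08×10⁻⁵ T.
The two arcs carry current in opposite angular senses, so their fields oppose: B = |8.76×10⁻⁵ − 5.08×10⁻⁵| = 3.68×10⁻⁵ T.

B ≈ 36.8 μT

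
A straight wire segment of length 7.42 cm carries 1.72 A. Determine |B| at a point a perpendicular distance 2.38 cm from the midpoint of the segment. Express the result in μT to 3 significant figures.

B ≈ 12.2 μT

For a finite straight segment, B = (μ₀I/4πd)(sinθ₁ + sinθ₂), where θ₁, θ₂ are the angles from the perpendicular to each end.
The perpendicular from the point meets the wire at its midpoint, so each end is L/2 = 0.0371 m away along the wire.
sinθ₁ = 0.0371/√(0.0371²+0.0238²) = 0.8417; sinθ₂ = 0.0371/√(0.0371²+0.0238²) = 0.8417.
B = (4π×10⁻⁷ × 1.72) / (4π × 0.0238) × (0.8417 + 0.8417) = 1.22×10⁻⁵ T.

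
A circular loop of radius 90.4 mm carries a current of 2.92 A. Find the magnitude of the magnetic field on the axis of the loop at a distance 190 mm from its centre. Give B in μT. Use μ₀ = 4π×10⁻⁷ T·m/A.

On the axis of a circular loop, B = μ₀IR² / [2(R²+z²)^(3/2)].
R² + z² = (0.0904)² + (0.19)² = 0.04427 m², and (R²+z²)^(3/2) = 9.32×10⁻³ m³.
B = (4π×10⁻⁷ × 2.92 × 0.008172) / (2 × 9.32×10⁻³) = 1.61×10⁻⁶ T.

B ≈ 1.61 μT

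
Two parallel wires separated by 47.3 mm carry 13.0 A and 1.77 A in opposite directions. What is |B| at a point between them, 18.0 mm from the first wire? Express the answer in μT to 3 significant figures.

B ≈ 157 μT

Each long wire gives B = μ₀I/(2πd). Distances are d₁ = 0.018 m and d₂ = 0.0293 m.
B₁ = 1.44×10⁻⁴ T, B₂ = 1.21×10⁻⁵ T.
Between antiparallel currents both contributions point the same way, so they add. B = B₁ + B₂ = 1.44×10⁻⁴ + 1.21×10⁻⁵ = 1.57×10⁻⁴ T.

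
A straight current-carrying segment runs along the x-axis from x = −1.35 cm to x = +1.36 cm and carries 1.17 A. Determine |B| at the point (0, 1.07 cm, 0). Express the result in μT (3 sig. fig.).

For a finite straight segment, B = (μ₀I/4πd)(sinθ₁ + sinθ₂), where θ₁, θ₂ are the angles from the perpendicular to each end.
The perpendicular distance is d = 0.0107 m; the end-offsets along the wire are a = 0.0135 m and b = 0.0136 m.
sinθ₁ = 0.0135/√(0.0135²+0.0107²) = 0.7837; sinθ₂ = 0.0136/√(0.0136²+0.0107²) = 0.7859.
B = (4π×10⁻⁷ × 1.17) / (4π × 0.0107) × (0.7837 + 0.7859) = 1.72×10⁻⁵ T.

B ≈ 17.2 μT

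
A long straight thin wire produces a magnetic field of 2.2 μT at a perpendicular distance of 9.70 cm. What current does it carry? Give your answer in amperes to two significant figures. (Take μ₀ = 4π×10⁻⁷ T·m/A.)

For a long straight wire B = μ₀I/(2πd), so I = 2πdB/μ₀.
I = 2π × 0.097 × 2.20×10⁻⁶ / (4π×10⁻⁷) = 1.07 A.

I ≈ 1.1 A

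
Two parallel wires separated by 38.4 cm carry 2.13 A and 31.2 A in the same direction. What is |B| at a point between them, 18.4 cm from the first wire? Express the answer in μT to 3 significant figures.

Each long wire gives B = μ₀I/(2πd). Distances are d₁ = 0.184 m and d₂ = 0.2 m.
B₁ = 2.32×10⁻⁶ T, B₂ = 3.12×10⁻⁵ T.
Between parallel currents the two contributions point in opposite directions, so they subtract. B = |B₁ − B₂| = |2.32×10⁻⁶ − 3.12×10⁻⁵| = 2.89×10⁻⁵ T.

B ≈ 28.9 μT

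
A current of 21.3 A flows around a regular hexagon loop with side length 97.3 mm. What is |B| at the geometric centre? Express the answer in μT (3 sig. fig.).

B ≈ 152 μT

Each side is a finite straight segment at perpendicular distance d = a/(2 tan(π/6)) = 0.08426 m from the centre, with end-angles ±π/6.
One side contributes B₁ = (μ₀I/4πd)·2 sin(π/6) = 2.53×10⁻⁵ T.
All 6 sides add in the same direction: B = 6 × 2.53×10⁻⁵ = 1.52×10⁻⁴ T.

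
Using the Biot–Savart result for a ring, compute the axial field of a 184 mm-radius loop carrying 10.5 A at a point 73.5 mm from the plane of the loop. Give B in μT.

B ≈ 28.7 μT

On the axis of a circular loop, B = μ₀IR² / [2(R²+z²)^(3/2)].
R² + z² = (0.184)² + (0.0735)² = 0.03926 m², and (R²+z²)^(3/2) = 7.78×10⁻³ m³.
B = (4π×10⁻⁷ × 10.5 × 0.03386) / (2 × 7.78×10⁻³) = 2.87×10⁻⁵ T.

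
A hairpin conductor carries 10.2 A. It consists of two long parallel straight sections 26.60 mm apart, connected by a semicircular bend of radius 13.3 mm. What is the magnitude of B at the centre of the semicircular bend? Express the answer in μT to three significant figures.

B ≈ 394 μT

The semicircular arc contributes B_arc = μ₀I·π/(4πR) = μ₀I/(4R) = 2.41×10⁻⁴ T.
Each semi-infinite lead is at perpendicular distance R = 0.0133 m from the centre, with the perpendicular foot at its near end, so it contributes μ₀I/(4πR); both point the same way, together 1.53×10⁻⁴ T.
Arc and leads all point the same direction: B = 2.41×10⁻⁴ + 1.53×10⁻⁴ = 3.94×10⁻⁴ T.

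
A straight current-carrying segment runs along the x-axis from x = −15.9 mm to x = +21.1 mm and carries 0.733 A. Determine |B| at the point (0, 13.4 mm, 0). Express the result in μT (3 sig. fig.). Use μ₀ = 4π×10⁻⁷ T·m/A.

B ≈ 8.80 μT

For a finite straight segment, B = (μ₀I/4πd)(sinθ₁ + sinθ₂), where θ₁, θ₂ are the angles from the perpendicular to each end.
The perpendicular distance is d = 0.0134 m; the end-offsets along the wire are a = 0.0159 m and b = 0.0211 m.
sinθ₁ = 0.0159/√(0.0159²+0.0134²) = 0.7647; sinθ₂ = 0.0211/√(0.0211²+0.0134²) = 0.8442.
B = (4π×10⁻⁷ × 0.733) / (4π × 0.0134) × (0.7647 + 0.8442) = 8.80×10⁻⁶ T.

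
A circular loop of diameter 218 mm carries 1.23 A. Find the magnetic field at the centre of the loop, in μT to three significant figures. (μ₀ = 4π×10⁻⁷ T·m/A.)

B ≈ 7.09 μT

At the centre of a circular loop the Biot–Savart law gives B = μ₀I/(2R) (so R = 0.109 m).
B = (4π×10⁻⁷ × 1.23) / (2 × 0.109) = 7.09×10⁻⁶ T.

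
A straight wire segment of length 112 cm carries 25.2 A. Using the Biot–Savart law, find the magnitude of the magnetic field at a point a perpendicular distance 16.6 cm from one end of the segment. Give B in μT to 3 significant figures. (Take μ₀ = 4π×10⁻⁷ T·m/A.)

B ≈ 15.0 μT

For a finite straight segment, B = (μ₀I/4πd)(sinθ₁ + sinθ₂), where θ₁, θ₂ are the angles from the perpendicular to each end.
The perpendicular foot is at one end, so the two end-offsets along the wire are 0 and L = 1.12 m.
sinθ₁ = 0/√(0²+0.166²) = 0.0000; sinθ₂ = 1.12/√(1.12²+0.166²) = 0.9892.
B = (4π×10⁻⁷ × 25.2) / (4π × 0.166) × (0.0000 + 0.9892) = 1.50×10⁻⁵ T.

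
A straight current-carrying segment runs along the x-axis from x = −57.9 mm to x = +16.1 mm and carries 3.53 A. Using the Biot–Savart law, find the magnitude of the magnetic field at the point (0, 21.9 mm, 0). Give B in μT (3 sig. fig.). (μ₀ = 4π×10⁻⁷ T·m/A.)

B ≈ 24.6 μT

For a finite straight segment, B = (μ₀I/4πd)(sinθ₁ + sinθ₂), where θ₁, θ₂ are the angles from the perpendicular to each end.
The perpendicular distance is d = 0.0219 m; the end-offsets along the wire are a = 0.0579 m and b = 0.0161 m.
sinθ₁ = 0.0579/√(0.0579²+0.0219²) = 0.9353; sinθ₂ = 0.0161/√(0.0161²+0.0219²) = 0.5923.
B = (4π×10⁻⁷ × 3.53) / (4π × 0.0219) × (0.9353 + 0.5923) = 2.46×10⁻⁵ T.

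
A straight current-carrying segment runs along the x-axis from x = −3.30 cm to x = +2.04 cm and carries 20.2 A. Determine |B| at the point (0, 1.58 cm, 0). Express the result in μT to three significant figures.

B ≈ 216 μT

For a finite straight segment, B = (μ₀I/4πd)(sinθ₁ + sinθ₂), where θ₁, θ₂ are the angles from the perpendicular to each end.
The perpendicular distance is d = 0.0158 m; the end-offsets along the wire are a = 0.033 m and b = 0.0204 m.
sinθ₁ = 0.033/√(0.033²+0.0158²) = 0.9019; sinθ₂ = 0.0204/√(0.0204²+0.0158²) = 0.7906.
B = (4π×10⁻⁷ × 20.2) / (4π × 0.0158) × (0.9019 + 0.7906) = 2.16×10⁻⁴ T.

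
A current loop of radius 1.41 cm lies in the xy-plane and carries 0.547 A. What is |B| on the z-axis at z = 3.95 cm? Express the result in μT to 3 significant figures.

B ≈ 0.926 μT

On the axis of a circular loop, B = μ₀IR² / [2(R²+z²)^(3/2)].
R² + z² = (0.0141)² + (0.0395)² = 0.001759 m², and (R²+z²)^(3/2) = 7.38×10⁻⁵ m³.
B = (4π×10⁻⁷ × 0.547 × 0.0001988) / (2 × 7.38×10⁻⁵) = 9.26×10⁻⁷ T.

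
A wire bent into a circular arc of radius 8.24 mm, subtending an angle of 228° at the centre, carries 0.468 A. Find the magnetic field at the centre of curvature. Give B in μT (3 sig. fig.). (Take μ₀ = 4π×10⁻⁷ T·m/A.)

The Biot–Savart field of a circular arc at its centre is B = μ₀Iφ/(4πR), with φ = 3.979 rad.
B = (4π×10⁻⁷ × 0.468 × 3.979) / (4π × 0.00824) = 2.26×10⁻⁵ T.

B ≈ 22.6 μT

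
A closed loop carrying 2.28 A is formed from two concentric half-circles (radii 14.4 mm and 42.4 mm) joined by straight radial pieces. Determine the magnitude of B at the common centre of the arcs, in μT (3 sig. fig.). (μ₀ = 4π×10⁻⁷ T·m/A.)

B ≈ 32.8 μT

The radial connectors point toward the centre, so dl × r̂ = 0 and they contribute nothing.
Each semicircle gives μ₀I/(4R): inner arc 4.97×10⁻⁵ T, outer arc 1.69×10⁻⁵ T.
The two arcs carry current in opposite angular senses, so their fields oppose: B = |4.97×10⁻⁵ − 1.69×10⁻⁵| = 3.28×10⁻⁵ T.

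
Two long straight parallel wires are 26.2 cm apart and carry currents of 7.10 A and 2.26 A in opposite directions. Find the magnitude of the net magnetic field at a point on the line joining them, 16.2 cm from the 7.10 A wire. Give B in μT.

B ≈ 13.3 μT

Each long wire gives B = μ₀I/(2πd). Distances are d₁ = 0.162 m and d₂ = 0.1 m.
B₁ = 8.77×10⁻⁶ T, B₂ = 4.52×10⁻⁶ T.
Between antiparallel currents both contributions point the same way, so they add. B = B₁ + B₂ = 8.77×10⁻⁶ + 4.52×10⁻⁶ = 1.33×10⁻⁵ T.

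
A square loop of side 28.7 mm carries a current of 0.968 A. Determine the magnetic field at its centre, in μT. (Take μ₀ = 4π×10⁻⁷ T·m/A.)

Each side is a finite straight segment at perpendicular distance d = a/(2 tan(π/4)) = 0.01435 m from the centre, with end-angles ±π/4.
One side contributes B₁ = (μ₀I/4πd)·2 sin(π/4) = 9.54×10⁻⁶ T.
All 4 sides add in the same direction: B = 4 × 9.54×10⁻⁶ = 3.82×10⁻⁵ T.

B ≈ 38.2 μT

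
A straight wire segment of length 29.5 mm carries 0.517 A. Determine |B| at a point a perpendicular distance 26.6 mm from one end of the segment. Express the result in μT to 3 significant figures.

For a finite straight segment, B = (μ₀I/4πd)(sinθ₁ + sinθ₂), where θ₁, θ₂ are the angles from the perpendicular to each end.
The perpendicular foot is at one end, so the two end-offsets along the wire are 0 and L = 0.0295 m.
sinθ₁ = 0/√(0²+0.0266²) = 0.0000; sinθ₂ = 0.0295/√(0.0295²+0.0266²) = 0.7427.
B = (4π×10⁻⁷ × 0.517) / (4π × 0.0266) × (0.0000 + 0.7427) = 1.44×10⁻⁶ T.

B ≈ 1.44 μT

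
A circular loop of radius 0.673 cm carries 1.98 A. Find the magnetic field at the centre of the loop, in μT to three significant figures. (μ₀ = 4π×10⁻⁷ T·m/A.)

At the centre of a circular loop the Biot–Savart law gives B = μ₀I/(2R).
B = (4π×10⁻⁷ × 1.98) / (2 × 0.00673) = 1.85×10⁻⁴ T.

B ≈ 185 μT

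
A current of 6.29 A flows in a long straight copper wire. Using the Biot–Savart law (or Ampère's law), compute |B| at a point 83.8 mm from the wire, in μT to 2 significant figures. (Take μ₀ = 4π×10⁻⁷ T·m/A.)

For an infinitely long straight wire, B = μ₀I/(2πd).
B = (4π×10⁻⁷ × 6.29) / (2π × 0.0838) = 1.50×10⁻⁵ T.

B ≈ 15 μT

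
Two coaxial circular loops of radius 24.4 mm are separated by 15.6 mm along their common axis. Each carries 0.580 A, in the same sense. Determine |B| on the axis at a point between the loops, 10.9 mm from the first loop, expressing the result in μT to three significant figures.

Each loop contributes B = μ₀IR²/[2(R²+z²)^(3/2)] on the axis, with z measured from that loop.
Loop 1 (z = 0.0109 m): B₁ = 1.14×10⁻⁵ T. Loop 2 (z = 0.0047 m): B₂ = 1.41×10⁻⁵ T.
The fields add: B = B₁ + B₂ = 2.55×10⁻⁵ T.

B ≈ 25.5 μT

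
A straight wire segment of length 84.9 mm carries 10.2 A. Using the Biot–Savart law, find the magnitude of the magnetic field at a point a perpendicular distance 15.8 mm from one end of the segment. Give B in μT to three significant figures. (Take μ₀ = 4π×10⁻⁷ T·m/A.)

B ≈ 63.5 μT

For a finite straight segment, B = (μ₀I/4πd)(sinθ₁ + sinθ₂), where θ₁, θ₂ are the angles from the perpendicular to each end.
The perpendicular foot is at one end, so the two end-offsets along the wire are 0 and L = 0.0849 m.
sinθ₁ = 0/√(0²+0.0158²) = 0.0000; sinθ₂ = 0.0849/√(0.0849²+0.0158²) = 0.9831.
B = (4π×10⁻⁷ × 10.2) / (4π × 0.0158) × (0.0000 + 0.9831) = 6.35×10⁻⁵ T.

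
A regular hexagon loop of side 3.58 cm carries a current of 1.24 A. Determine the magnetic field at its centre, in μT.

B ≈ 24.0 μT

Each side is a finite straight segment at perpendicular distance d = a/(2 tan(π/6)) = 0.031 m from the centre, with end-angles ±π/6.
One side contributes B₁ = (μ₀I/4πd)·2 sin(π/6) = 4.00×10⁻⁶ T.
All 6 sides add in the same direction: B = 6 × 4.00×10⁻⁶ = 2.40×10⁻⁵ T.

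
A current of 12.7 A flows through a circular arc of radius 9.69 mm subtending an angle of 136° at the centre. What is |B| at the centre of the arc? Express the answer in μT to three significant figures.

B ≈ 311 μT

The Biot–Savart field of a circular arc at its centre is B = μ₀Iφ/(4πR), with φ = 2.374 rad.
B = (4π×10⁻⁷ × 12.7 × 2.374) / (4π × 0.00969) = 3.11×10⁻⁴ T.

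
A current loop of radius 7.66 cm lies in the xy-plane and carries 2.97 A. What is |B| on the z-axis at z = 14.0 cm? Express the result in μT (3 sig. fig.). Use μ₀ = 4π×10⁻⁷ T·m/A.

B ≈ 2.69 μT

On the axis of a circular loop, B = μ₀IR² / [2(R²+z²)^(3/2)].
R² + z² = (0.0766)² + (0.14)² = 0.02547 m², and (R²+z²)^(3/2) = 4.06×10⁻³ m³.
B = (4π×10⁻⁷ × 2.97 × 0.005868) / (2 × 4.06×10⁻³) = 2.69×10⁻⁶ T.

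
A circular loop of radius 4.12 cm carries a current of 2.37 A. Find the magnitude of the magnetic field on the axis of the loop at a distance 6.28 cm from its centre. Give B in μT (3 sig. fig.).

B ≈ 5.97 μT

On the axis of a circular loop, B = μ₀IR² / [2(R²+z²)^(3/2)].
R² + z² = (0.0412)² + (0.0628)² = 0.005641 m², and (R²+z²)^(3/2) = 4.24×10⁻⁴ m³.
B = (4π×10⁻⁷ × 2.37 × 0.001697) / (2 × 4.24×10⁻⁴) = 5.97×10⁻⁶ T.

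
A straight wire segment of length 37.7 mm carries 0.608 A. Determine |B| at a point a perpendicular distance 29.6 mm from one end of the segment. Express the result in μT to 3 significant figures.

For a finite straight segment, B = (μ₀I/4πd)(sinθ₁ + sinθ₂), where θ₁, θ₂ are the angles from the perpendicular to each end.
The perpendicular foot is at one end, so the two end-offsets along the wire are 0 and L = 0.0377 m.
sinθ₁ = 0/√(0²+0.0296²) = 0.0000; sinθ₂ = 0.0377/√(0.0377²+0.0296²) = 0.7865.
B = (4π×10⁻⁷ × 0.608) / (4π × 0.0296) × (0.0000 + 0.7865) = 1.62×10⁻⁶ T.

B ≈ 1.62 μT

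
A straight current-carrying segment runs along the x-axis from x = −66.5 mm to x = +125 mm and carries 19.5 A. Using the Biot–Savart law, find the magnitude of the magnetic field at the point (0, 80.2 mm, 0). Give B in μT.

For a finite straight segment, B = (μ₀I/4πd)(sinθ₁ + sinθ₂), where θ₁, θ₂ are the angles from the perpendicular to each end.
The perpendicular distance is d = 0.0802 m; the end-offsets along the wire are a = 0.0665 m and b = 0.125 m.
sinθ₁ = 0.0665/√(0.0665²+0.0802²) = 0.6383; sinθ₂ = 0.125/√(0.125²+0.0802²) = 0.8417.
B = (4π×10⁻⁷ × 19.5) / (4π × 0.0802) × (0.6383 + 0.8417) = 3.60×10⁻⁵ T.

B ≈ 36.0 μT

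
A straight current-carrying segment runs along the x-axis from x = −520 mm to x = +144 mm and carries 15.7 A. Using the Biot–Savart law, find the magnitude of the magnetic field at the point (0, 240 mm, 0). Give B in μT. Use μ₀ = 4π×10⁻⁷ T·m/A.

For a finite straight segment, B = (μ₀I/4πd)(sinθ₁ + sinθ₂), where θ₁, θ₂ are the angles from the perpendicular to each end.
The perpendicular distance is d = 0.24 m; the end-offsets along the wire are a = 0.52 m and b = 0.144 m.
sinθ₁ = 0.52/√(0.52²+0.24²) = 0.9080; sinθ₂ = 0.144/√(0.144²+0.24²) = 0.5145.
B = (4π×10⁻⁷ × 15.7) / (4π × 0.24) × (0.9080 + 0.5145) = 9.31×10⁻⁶ T.

B ≈ 9.31 μT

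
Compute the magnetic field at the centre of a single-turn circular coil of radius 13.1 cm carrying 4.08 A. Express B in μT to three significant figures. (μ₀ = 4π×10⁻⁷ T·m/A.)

B ≈ 19.6 μT

At the centre of a circular loop the Biot–Savart law gives B = μ₀I/(2R).
B = (4π×10⁻⁷ × 4.08) / (2 × 0.131) = 1.96×10⁻⁵ T.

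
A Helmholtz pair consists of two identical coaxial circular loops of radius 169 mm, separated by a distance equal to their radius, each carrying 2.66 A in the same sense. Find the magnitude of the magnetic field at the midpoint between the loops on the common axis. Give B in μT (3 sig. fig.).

Each loop contributes B = μ₀IR²/[2(R²+z²)^(3/2)] on the axis, with z measured from that loop.
Loop 1 (z = 0.0845 m): B₁ = 7.08×10⁻⁶ T. Loop 2 (z = 0.0845 m): B₂ = 7.08×10⁻⁶ T.
The fields add: B = B₁ + B₂ = 1.42×10⁻⁵ T.

B ≈ 14.2 μT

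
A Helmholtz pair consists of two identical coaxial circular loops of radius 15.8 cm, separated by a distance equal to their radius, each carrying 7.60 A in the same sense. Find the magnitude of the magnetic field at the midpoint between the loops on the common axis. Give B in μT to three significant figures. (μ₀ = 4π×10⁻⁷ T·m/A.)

Each loop contributes B = μ₀IR²/[2(R²+z²)^(3/2)] on the axis, with z measured from that loop.
Loop 1 (z = 0.079 m): B₁ = 2.16×10⁻⁵ T. Loop 2 (z = 0.079 m): B₂ = 2.16×10⁻⁵ T.
The fields add: B = B₁ + B₂ = 4.33×10⁻⁵ T.

B ≈ 43.3 μT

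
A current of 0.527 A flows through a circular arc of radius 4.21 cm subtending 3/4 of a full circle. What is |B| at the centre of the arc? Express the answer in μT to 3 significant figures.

The Biot–Savart field of a circular arc at its centre is B = μ₀Iφ/(4πR), with φ = 4.712 rad.
B = (4π×10⁻⁷ × 0.527 × 4.712) / (4π × 0.0421) = 5.90×10⁻⁶ T.

B ≈ 5.90 μT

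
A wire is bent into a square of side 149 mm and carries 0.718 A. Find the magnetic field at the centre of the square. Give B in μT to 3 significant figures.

B ≈ 5.45 μT

Each side is a finite straight segment at perpendicular distance d = a/(2 tan(π/4)) = 0.0745 m from the centre, with end-angles ±π/4.
One side contributes B₁ = (μ₀I/4πd)·2 sin(π/4) = 1.36×10⁻⁶ T.
All 4 sides add in the same direction: B = 4 × 1.36×10⁻⁶ = 5.45×10⁻⁶ T.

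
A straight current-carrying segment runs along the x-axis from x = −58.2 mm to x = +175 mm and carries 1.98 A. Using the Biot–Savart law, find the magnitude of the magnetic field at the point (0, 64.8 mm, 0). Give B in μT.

B ≈ 4.91 μT

For a finite straight segment, B = (μ₀I/4πd)(sinθ₁ + sinθ₂), where θ₁, θ₂ are the angles from the perpendicular to each end.
The perpendicular distance is d = 0.0648 m; the end-offsets along the wire are a = 0.0582 m and b = 0.175 m.
sinθ₁ = 0.0582/√(0.0582²+0.0648²) = 0.6682; sinθ₂ = 0.175/√(0.175²+0.0648²) = 0.9378.
B = (4π×10⁻⁷ × 1.98) / (4π × 0.0648) × (0.6682 + 0.9378) = 4.91×10⁻⁶ T.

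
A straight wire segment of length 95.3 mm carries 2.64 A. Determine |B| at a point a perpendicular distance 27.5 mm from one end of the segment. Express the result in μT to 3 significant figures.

B ≈ 9.22 μT

For a finite straight segment, B = (μ₀I/4πd)(sinθ₁ + sinθ₂), where θ₁, θ₂ are the angles from the perpendicular to each end.
The perpendicular foot is at one end, so the two end-offsets along the wire are 0 and L = 0.0953 m.
sinθ₁ = 0/√(0²+0.0275²) = 0.0000; sinθ₂ = 0.0953/√(0.0953²+0.0275²) = 0.9608.
B = (4π×10⁻⁷ × 2.64) / (4π × 0.0275) × (0.0000 + 0.9608) = 9.22×10⁻⁶ T.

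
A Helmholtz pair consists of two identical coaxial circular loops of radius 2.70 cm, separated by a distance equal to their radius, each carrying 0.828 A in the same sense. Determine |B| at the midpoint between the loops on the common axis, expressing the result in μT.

B ≈ 27.6 μT

Each loop contributes B = μ₀IR²/[2(R²+z²)^(3/2)] on the axis, with z measured from that loop.
Loop 1 (z = 0.0135 m): B₁ = 1.38×10⁻⁵ T. Loop 2 (z = 0.0135 m): B₂ = 1.38×10⁻⁵ T.
The fields add: B = B₁ + B₂ = 2.76×10⁻⁵ T.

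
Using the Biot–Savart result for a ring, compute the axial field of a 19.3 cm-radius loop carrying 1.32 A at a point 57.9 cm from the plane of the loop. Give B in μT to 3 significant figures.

On the axis of a circular loop, B = μ₀IR² / [2(R²+z²)^(3/2)].
R² + z² = (0.193)² + (0.579)² = 0.3725 m², and (R²+z²)^(3/2) = 0.227 m³.
B = (4π×10⁻⁷ × 1.32 × 0.03725) / (2 × 0.227) = 1.36×10⁻⁷ T.

B ≈ 0.136 μT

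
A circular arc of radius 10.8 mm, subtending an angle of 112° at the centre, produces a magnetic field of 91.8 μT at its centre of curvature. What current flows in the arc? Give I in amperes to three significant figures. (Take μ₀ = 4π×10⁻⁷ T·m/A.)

I ≈ 5.07 A

For a circular arc, B = μ₀Iφ/(4πR) with φ in radians; here φ = 1.955 rad.
So I = 4πRB/(μ₀φ) = 4π × 0.0108 × 9.18×10⁻⁵ / (4π×10⁻⁷ × 1.955) = 5.07 A.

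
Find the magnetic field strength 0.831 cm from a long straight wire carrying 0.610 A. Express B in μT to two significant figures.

For an infinitely long straight wire, B = μ₀I/(2πd).
B = (4π×10⁻⁷ × 0.610) / (2π × 0.00831) = 1.47×10⁻⁵ T.

B ≈ 15 μT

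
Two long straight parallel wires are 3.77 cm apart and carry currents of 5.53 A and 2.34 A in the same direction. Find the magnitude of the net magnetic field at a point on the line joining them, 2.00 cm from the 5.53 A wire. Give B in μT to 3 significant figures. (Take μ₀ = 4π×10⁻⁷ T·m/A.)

Each long wire gives B = μ₀I/(2πd). Distances are d₁ = 0.02 m and d₂ = 0.0177 m.
B₁ = 5.53×10⁻⁵ T, B₂ = 2.64×10⁻⁵ T.
Between parallel currents the two contributions point in opposite directions, so they subtract. B = |B₁ − B₂| = |5.53×10⁻⁵ − 2.64×10⁻⁵| = 2.89×10⁻⁵ T.

B ≈ 28.9 μT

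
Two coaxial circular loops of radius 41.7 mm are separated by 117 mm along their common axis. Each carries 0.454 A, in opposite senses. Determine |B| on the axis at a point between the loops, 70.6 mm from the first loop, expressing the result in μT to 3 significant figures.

Each loop contributes B = μ₀IR²/[2(R²+z²)^(3/2)] on the axis, with z measured from that loop.
Loop 1 (z = 0.0706 m): B₁ = 9.00×10⁻⁷ T. Loop 2 (z = 0.0464 m): B₂ = 2.04×10⁻⁶ T.
The fields oppose: B = |B₁ − B₂| = 1.14×10⁻⁶ T.

B ≈ 1.14 μT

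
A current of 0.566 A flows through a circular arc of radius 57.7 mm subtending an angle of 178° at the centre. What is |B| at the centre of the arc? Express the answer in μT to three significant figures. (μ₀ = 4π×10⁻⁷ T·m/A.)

The Biot–Savart field of a circular arc at its centre is B = μ₀Iφ/(4πR), with φ = 3.107 rad.
B = (4π×10⁻⁷ × 0.566 × 3.107) / (4π × 0.0577) = 3.05×10⁻⁶ T.

B ≈ 3.05 μT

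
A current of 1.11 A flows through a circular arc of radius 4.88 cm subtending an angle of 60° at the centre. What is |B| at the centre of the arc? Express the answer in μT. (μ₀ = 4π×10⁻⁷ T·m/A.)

The Biot–Savart field of a circular arc at its centre is B = μ₀Iφ/(4πR), with φ = 1.047 rad.
B = (4π×10⁻⁷ × 1.11 × 1.047) / (4π × 0.0488) = 2.38×10⁻⁶ T.

B ≈ 2.38 μT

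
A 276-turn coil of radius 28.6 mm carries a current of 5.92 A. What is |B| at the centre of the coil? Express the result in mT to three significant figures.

B ≈ 35.9 mT

For an N-turn flat coil, B = Nμ₀I/(2R) with R = 0.0286 m.
B = 276 × 1.30×10⁻⁴ T = 3.59×10⁻² T.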